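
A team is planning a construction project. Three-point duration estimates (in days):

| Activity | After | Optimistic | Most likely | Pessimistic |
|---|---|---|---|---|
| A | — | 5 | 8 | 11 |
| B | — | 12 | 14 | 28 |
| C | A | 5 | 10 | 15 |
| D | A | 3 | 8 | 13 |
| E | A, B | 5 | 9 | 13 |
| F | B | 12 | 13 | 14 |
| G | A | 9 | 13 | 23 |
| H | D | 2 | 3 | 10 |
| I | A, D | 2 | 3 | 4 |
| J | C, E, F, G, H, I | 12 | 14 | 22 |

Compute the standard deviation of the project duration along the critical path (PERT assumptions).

3.16 days

te_A = (5 + 4·8 + 11)/6 = 48/6 = 8; σ²_A = ((11−5)/6)² = 1.000
te_B = (12 + 4·14 + 28)/6 = 96/6 = 16; σ²_B = ((28−12)/6)² = 7.111
te_C = (5 + 4·10 + 15)/6 = 60/6 = 10; σ²_C = ((15−5)/6)² = 2.778
te_D = (3 + 4·8 + 13)/6 = 48/6 = 8; σ²_D = ((13−3)/6)² = 2.778
te_E = (5 + 4·9 + 13)/6 = 54/6 = 9; σ²_E = ((13−5)/6)² = 1.778
te_F = (12 + 4·13 + 14)/6 = 78/6 = 13; σ²_F = ((14−12)/6)² = 0.111
te_G = (9 + 4·13 + 23)/6 = 84/6 = 14; σ²_G = ((23−9)/6)² = 5.444
te_H = (2 + 4·3 + 10)/6 = 24/6 = 4; σ²_H = ((10−2)/6)² = 1.778
te_I = (2 + 4·3 + 4)/6 = 18/6 = 3; σ²_I = ((4−2)/6)² = 0.111
te_J = (12 + 4·14 + 22)/6 = 90/6 = 15; σ²_J = ((22−12)/6)² = 2.778

Forward pass:
ES_A = 0; EF_A = 8
ES_B = 0; EF_B = 16
ES_C = 8; EF_C = 8+10 = 18
ES_D = 8; EF_D = 8+8 = 16
ES_E = max(EF_A=8, EF_B=16) = 16; EF_E = 16+9 = 25
ES_F = 16; EF_F = 16+13 = 29
ES_G = 8; EF_G = 8+14 = 22
ES_H = 16; EF_H = 16+4 = 20
ES_I = max(EF_A=8, EF_D=16) = 16; EF_I = 16+3 = 19
ES_J = max(EF_C=18, EF_E=25, EF_F=29, EF_G=22, EF_H=20, EF_I=19) = 29; EF_J = 29+15 = 44
Expected project duration μ = 44 days. Critical path: B → F → J.

Variance along critical path = 7.111 + 0.111 + 2.778 = 10.000
σ = √10.000 = 3.162 days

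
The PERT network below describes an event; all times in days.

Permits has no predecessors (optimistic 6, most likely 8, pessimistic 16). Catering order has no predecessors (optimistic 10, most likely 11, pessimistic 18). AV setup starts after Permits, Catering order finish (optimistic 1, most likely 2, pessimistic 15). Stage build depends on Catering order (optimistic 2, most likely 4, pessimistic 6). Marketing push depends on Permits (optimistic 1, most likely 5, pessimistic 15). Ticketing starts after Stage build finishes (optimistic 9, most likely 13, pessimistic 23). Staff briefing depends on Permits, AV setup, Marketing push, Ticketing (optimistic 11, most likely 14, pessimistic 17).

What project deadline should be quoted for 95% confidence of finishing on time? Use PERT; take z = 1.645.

48.8 days

te_Permits = (6 + 4·8 + 16)/6 = 54/6 = 9; σ²_Permits = ((16−6)/6)² = 2.778
te_Catering order = (10 + 4·11 + 18)/6 = 72/6 = 12; σ²_Catering order = ((18−10)/6)² = 1.778
te_AV setup = (1 + 4·2 + 15)/6 = 24/6 = 4; σ²_AV setup = ((15−1)/6)² = 5.444
te_Stage build = (2 + 4·4 + 6)/6 = 24/6 = 4; σ²_Stage build = ((6−2)/6)² = 0.444
te_Marketing push = (1 + 4·5 + 15)/6 = 36/6 = 6; σ²_Marketing push = ((15−1)/6)² = 5.444
te_Ticketing = (9 + 4·13 + 23)/6 = 84/6 = 14; σ²_Ticketing = ((23−9)/6)² = 5.444
te_Staff briefing = (11 + 4·14 + 17)/6 = 84/6 = 14; σ²_Staff briefing = ((17−11)/6)² = 1.000

Forward pass:
ES_Permits = 0; EF_Permits = 9
ES_Catering order = 0; EF_Catering order = 12
ES_AV setup = max(EF_Permits=9, EF_Catering order=12) = 12; EF_AV setup = 12+4 = 16
ES_Stage build = 12; EF_Stage build = 12+4 = 16
ES_Marketing push = 9; EF_Marketing push = 9+6 = 15
ES_Ticketing = 16; EF_Ticketing = 16+14 = 30
ES_Staff briefing = max(EF_Permits=9, EF_AV setup=16, EF_Marketing push=15, EF_Ticketing=30) = 30; EF_Staff briefing = 30+14 = 44
Expected project duration μ = 44 days. Critical path: Catering order → Stage build → Ticketing → Staff briefing.

Variance along critical path = 1.778 + 0.444 + 5.444 + 1.000 = 8.667; σ = 2.944 days.
D = μ + z·σ = 44 + 1.645·2.944 = 48.8 days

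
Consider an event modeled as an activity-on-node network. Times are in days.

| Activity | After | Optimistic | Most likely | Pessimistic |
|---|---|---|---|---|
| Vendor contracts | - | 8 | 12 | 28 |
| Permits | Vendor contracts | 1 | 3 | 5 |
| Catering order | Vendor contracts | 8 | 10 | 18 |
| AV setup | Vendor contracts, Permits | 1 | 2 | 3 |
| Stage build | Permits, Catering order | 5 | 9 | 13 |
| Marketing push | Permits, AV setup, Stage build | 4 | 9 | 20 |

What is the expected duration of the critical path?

44 days

te_Vendor contracts = (8 + 4·12 + 28)/6 = 84/6 = 14
te_Permits = (1 + 4·3 + 5)/6 = 18/6 = 3
te_Catering order = (8 + 4·10 + 18)/6 = 66/6 = 11
te_AV setup = (1 + 4·2 + 3)/6 = 12/6 = 2
te_Stage build = (5 + 4·9 + 13)/6 = 54/6 = 9
te_Marketing push = (4 + 4·9 + 20)/6 = 60/6 = 10

Forward pass:
ES_Vendor contracts = 0; EF_Vendor contracts = 14
ES_Permits = 14; EF_Permits = 14+3 = 17
ES_Catering order = 14; EF_Catering order = 14+11 = 25
ES_AV setup = max(EF_Vendor contracts=14, EF_Permits=17) = 17; EF_AV setup = 17+2 = 19
ES_Stage build = max(EF_Permits=17, EF_Catering order=25) = 25; EF_Stage build = 25+9 = 34
ES_Marketing push = max(EF_Permits=17, EF_AV setup=19, EF_Stage build=34) = 34; EF_Marketing push = 34+10 = 44
Expected project duration μ = 44 days. Critical path: Vendor contracts → Catering order → Stage build → Marketing push.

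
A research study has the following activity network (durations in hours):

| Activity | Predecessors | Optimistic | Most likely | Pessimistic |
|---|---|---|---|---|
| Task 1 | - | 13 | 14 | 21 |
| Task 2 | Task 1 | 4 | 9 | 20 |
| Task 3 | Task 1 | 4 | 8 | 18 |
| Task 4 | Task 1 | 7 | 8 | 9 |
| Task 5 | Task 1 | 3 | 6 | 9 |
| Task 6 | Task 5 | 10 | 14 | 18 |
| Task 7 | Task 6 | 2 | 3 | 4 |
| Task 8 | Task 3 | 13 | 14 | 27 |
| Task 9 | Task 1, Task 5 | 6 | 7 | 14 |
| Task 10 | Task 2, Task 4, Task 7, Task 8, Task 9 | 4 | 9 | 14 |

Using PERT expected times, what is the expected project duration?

te_Task 1 = (13 + 4·14 + 21)/6 = 90/6 = 15
te_Task 2 = (4 + 4·9 + 20)/6 = 60/6 = 10
te_Task 3 = (4 + 4·8 + 18)/6 = 54/6 = 9
te_Task 4 = (7 + 4·8 + 9)/6 = 48/6 = 8
te_Task 5 = (3 + 4·6 + 9)/6 = 36/6 = 6
te_Task 6 = (10 + 4·14 + 18)/6 = 84/6 = 14
te_Task 7 = (2 + 4·3 + 4)/6 = 18/6 = 3
te_Task 8 = (13 + 4·14 + 27)/6 = 96/6 = 16
te_Task 9 = (6 + 4·7 + 14)/6 = 48/6 = 8
te_Task 10 = (4 + 4·9 + 14)/6 = 54/6 = 9

Forward pass:
ES_Task 1 = 0; EF_Task 1 = 15
ES_Task 2 = 15; EF_Task 2 = 15+10 = 25
ES_Task 3 = 15; EF_Task 3 = 15+9 = 24
ES_Task 4 = 15; EF_Task 4 = 15+8 = 23
ES_Task 5 = 15; EF_Task 5 = 15+6 = 21
ES_Task 6 = 21; EF_Task 6 = 21+14 = 35
ES_Task 7 = 35; EF_Task 7 = 35+3 = 38
ES_Task 8 = 24; EF_Task 8 = 24+16 = 40
ES_Task 9 = max(EF_Task 1=15, EF_Task 5=21) = 21; EF_Task 9 = 21+8 = 29
ES_Task 10 = max(EF_Task 2=25, EF_Task 4=23, EF_Task 7=38, EF_Task 8=40, EF_Task 9=29) = 40; EF_Task 10 = 40+9 = 49
Expected project duration μ = 49 hours. Critical path: Task 1 → Task 3 → Task 8 → Task 10.

49 hours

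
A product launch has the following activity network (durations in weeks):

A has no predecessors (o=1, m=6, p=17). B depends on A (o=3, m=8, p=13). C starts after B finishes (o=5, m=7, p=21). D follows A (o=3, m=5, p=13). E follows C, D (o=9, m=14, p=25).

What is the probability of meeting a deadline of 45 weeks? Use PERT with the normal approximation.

0.889

te_A = (1 + 4·6 + 17)/6 = 42/6 = 7; σ²_A = ((17−1)/6)² = 7.111
te_B = (3 + 4·8 + 13)/6 = 48/6 = 8; σ²_B = ((13−3)/6)² = 2.778
te_C = (5 + 4·7 + 21)/6 = 54/6 = 9; σ²_C = ((21−5)/6)² = 7.111
te_D = (3 + 4·5 + 13)/6 = 36/6 = 6; σ²_D = ((13−3)/6)² = 2.778
te_E = (9 + 4·14 + 25)/6 = 90/6 = 15; σ²_E = ((25−9)/6)² = 7.111

Forward pass:
ES_A = 0; EF_A = 7
ES_B = 7; EF_B = 7+8 = 15
ES_C = 15; EF_C = 15+9 = 24
ES_D = 7; EF_D = 7+6 = 13
ES_E = max(EF_C=24, EF_D=13) = 24; EF_E = 24+15 = 39
Expected project duration μ = 39 weeks. Critical path: A → B → C → E.

Variance along critical path = 7.111 + 2.778 + 7.111 + 7.111 = 24.111; σ = √24.111 = 4.910 weeks.
Z = (45 − 39) / 4.910 = 1.222
P(T ≤ 45) = Φ(1.222) ≈ 0.889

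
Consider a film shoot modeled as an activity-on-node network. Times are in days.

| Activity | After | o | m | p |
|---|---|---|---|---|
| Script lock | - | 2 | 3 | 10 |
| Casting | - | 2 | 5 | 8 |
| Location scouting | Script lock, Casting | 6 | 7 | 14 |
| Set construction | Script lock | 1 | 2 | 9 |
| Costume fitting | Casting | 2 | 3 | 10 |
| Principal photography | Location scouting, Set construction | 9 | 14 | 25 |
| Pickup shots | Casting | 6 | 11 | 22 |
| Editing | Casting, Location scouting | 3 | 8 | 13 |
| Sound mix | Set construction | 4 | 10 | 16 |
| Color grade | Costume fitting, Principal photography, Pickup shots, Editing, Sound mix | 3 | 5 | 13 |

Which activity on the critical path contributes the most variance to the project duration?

Principal photography

te_Script lock = (2 + 4·3 + 10)/6 = 24/6 = 4; σ²_Script lock = ((10−2)/6)² = 1.778
te_Casting = (2 + 4·5 + 8)/6 = 30/6 = 5; σ²_Casting = ((8−2)/6)² = 1.000
te_Location scouting = (6 + 4·7 + 14)/6 = 48/6 = 8; σ²_Location scouting = ((14−6)/6)² = 1.778
te_Set construction = (1 + 4·2 + 9)/6 = 18/6 = 3; σ²_Set construction = ((9−1)/6)² = 1.778
te_Costume fitting = (2 + 4·3 + 10)/6 = 24/6 = 4; σ²_Costume fitting = ((10−2)/6)² = 1.778
te_Principal photography = (9 + 4·14 + 25)/6 = 90/6 = 15; σ²_Principal photography = ((25−9)/6)² = 7.111
te_Pickup shots = (6 + 4·11 + 22)/6 = 72/6 = 12; σ²_Pickup shots = ((22−6)/6)² = 7.111
te_Editing = (3 + 4·8 + 13)/6 = 48/6 = 8; σ²_Editing = ((13−3)/6)² = 2.778
te_Sound mix = (4 + 4·10 + 16)/6 = 60/6 = 10; σ²_Sound mix = ((16−4)/6)² = 4.000
te_Color grade = (3 + 4·5 + 13)/6 = 36/6 = 6; σ²_Color grade = ((13−3)/6)² = 2.778

Forward pass:
ES_Script lock = 0; EF_Script lock = 4
ES_Casting = 0; EF_Casting = 5
ES_Location scouting = max(EF_Script lock=4, EF_Casting=5) = 5; EF_Location scouting = 5+8 = 13
ES_Set construction = 4; EF_Set construction = 4+3 = 7
ES_Costume fitting = 5; EF_Costume fitting = 5+4 = 9
ES_Principal photography = max(EF_Location scouting=13, EF_Set construction=7) = 13; EF_Principal photography = 13+15 = 28
ES_Pickup shots = 5; EF_Pickup shots = 5+12 = 17
ES_Editing = max(EF_Casting=5, EF_Location scouting=13) = 13; EF_Editing = 13+8 = 21
ES_Sound mix = 7; EF_Sound mix = 7+10 = 17
ES_Color grade = max(EF_Costume fitting=9, EF_Principal photography=28, EF_Pickup shots=17, EF_Editing=21, EF_Sound mix=17) = 28; EF_Color grade = 28+6 = 34
Expected project duration μ = 34 days. Critical path: Casting → Location scouting → Principal photography → Color grade.

Variances on critical path: σ²_Casting=1.000, σ²_Location scouting=1.778, σ²_Principal photography=7.111, σ²_Color grade=2.778.
Largest is σ²_Principal photography = 7.111.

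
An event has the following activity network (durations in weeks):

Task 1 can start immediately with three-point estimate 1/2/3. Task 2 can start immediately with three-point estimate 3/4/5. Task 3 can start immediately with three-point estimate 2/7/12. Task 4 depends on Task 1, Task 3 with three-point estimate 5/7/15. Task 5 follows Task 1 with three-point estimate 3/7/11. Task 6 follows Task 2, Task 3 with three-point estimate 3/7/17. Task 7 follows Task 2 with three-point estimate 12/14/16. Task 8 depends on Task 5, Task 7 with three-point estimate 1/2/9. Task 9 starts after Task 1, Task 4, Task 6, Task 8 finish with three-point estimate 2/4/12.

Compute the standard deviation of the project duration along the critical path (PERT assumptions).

2.26 weeks

te_Task 1 = (1 + 4·2 + 3)/6 = 12/6 = 2; σ²_Task 1 = ((3−1)/6)² = 0.111
te_Task 2 = (3 + 4·4 + 5)/6 = 24/6 = 4; σ²_Task 2 = ((5−3)/6)² = 0.111
te_Task 3 = (2 + 4·7 + 12)/6 = 42/6 = 7; σ²_Task 3 = ((12−2)/6)² = 2.778
te_Task 4 = (5 + 4·7 + 15)/6 = 48/6 = 8; σ²_Task 4 = ((15−5)/6)² = 2.778
te_Task 5 = (3 + 4·7 + 11)/6 = 42/6 = 7; σ²_Task 5 = ((11−3)/6)² = 1.778
te_Task 6 = (3 + 4·7 + 17)/6 = 48/6 = 8; σ²_Task 6 = ((17−3)/6)² = 5.444
te_Task 7 = (12 + 4·14 + 16)/6 = 84/6 = 14; σ²_Task 7 = ((16−12)/6)² = 0.444
te_Task 8 = (1 + 4·2 + 9)/6 = 18/6 = 3; σ²_Task 8 = ((9−1)/6)² = 1.778
te_Task 9 = (2 + 4·4 + 12)/6 = 30/6 = 5; σ²_Task 9 = ((12−2)/6)² = 2.778

Forward pass:
ES_Task 1 = 0; EF_Task 1 = 2
ES_Task 2 = 0; EF_Task 2 = 4
ES_Task 3 = 0; EF_Task 3 = 7
ES_Task 4 = max(EF_Task 1=2, EF_Task 3=7) = 7; EF_Task 4 = 7+8 = 15
ES_Task 5 = 2; EF_Task 5 = 2+7 = 9
ES_Task 6 = max(EF_Task 2=4, EF_Task 3=7) = 7; EF_Task 6 = 7+8 = 15
ES_Task 7 = 4; EF_Task 7 = 4+14 = 18
ES_Task 8 = max(EF_Task 5=9, EF_Task 7=18) = 18; EF_Task 8 = 18+3 = 21
ES_Task 9 = max(EF_Task 1=2, EF_Task 4=15, EF_Task 6=15, EF_Task 8=21) = 21; EF_Task 9 = 21+5 = 26
Expected project duration μ = 26 weeks. Critical path: Task 2 → Task 7 → Task 8 → Task 9.

Variance along critical path = 0.111 + 0.444 + 1.778 + 2.778 = 5.111
σ = √5.111 = 2.261 weeks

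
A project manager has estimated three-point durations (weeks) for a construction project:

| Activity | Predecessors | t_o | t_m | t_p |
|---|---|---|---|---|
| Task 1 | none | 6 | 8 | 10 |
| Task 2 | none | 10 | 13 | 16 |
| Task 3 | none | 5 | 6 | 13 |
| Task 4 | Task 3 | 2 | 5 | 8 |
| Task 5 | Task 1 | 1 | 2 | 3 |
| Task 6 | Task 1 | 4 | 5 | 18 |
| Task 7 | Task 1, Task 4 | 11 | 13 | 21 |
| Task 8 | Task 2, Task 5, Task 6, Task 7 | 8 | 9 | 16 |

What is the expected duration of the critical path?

te_Task 1 = (6 + 4·8 + 10)/6 = 48/6 = 8
te_Task 2 = (10 + 4·13 + 16)/6 = 78/6 = 13
te_Task 3 = (5 + 4·6 + 13)/6 = 42/6 = 7
te_Task 4 = (2 + 4·5 + 8)/6 = 30/6 = 5
te_Task 5 = (1 + 4·2 + 3)/6 = 12/6 = 2
te_Task 6 = (4 + 4·5 + 18)/6 = 42/6 = 7
te_Task 7 = (11 + 4·13 + 21)/6 = 84/6 = 14
te_Task 8 = (8 + 4·9 + 16)/6 = 60/6 = 10

Forward pass:
ES_Task 1 = 0; EF_Task 1 = 8
ES_Task 2 = 0; EF_Task 2 = 13
ES_Task 3 = 0; EF_Task 3 = 7
ES_Task 4 = 7; EF_Task 4 = 7+5 = 12
ES_Task 5 = 8; EF_Task 5 = 8+2 = 10
ES_Task 6 = 8; EF_Task 6 = 8+7 = 15
ES_Task 7 = max(EF_Task 1=8, EF_Task 4=12) = 12; EF_Task 7 = 12+14 = 26
ES_Task 8 = max(EF_Task 2=13, EF_Task 5=10, EF_Task 6=15, EF_Task 7=26) = 26; EF_Task 8 = 26+10 = 36
Expected project duration μ = 36 weeks. Critical path: Task 3 → Task 4 → Task 7 → Task 8.

36 weeks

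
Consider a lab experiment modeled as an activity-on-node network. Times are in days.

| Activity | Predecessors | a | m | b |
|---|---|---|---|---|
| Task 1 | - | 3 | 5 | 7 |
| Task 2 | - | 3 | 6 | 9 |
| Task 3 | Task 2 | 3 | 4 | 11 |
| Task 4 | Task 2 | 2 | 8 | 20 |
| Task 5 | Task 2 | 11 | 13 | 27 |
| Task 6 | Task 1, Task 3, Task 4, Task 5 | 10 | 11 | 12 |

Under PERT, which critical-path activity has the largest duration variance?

te_Task 1 = (3 + 4·5 + 7)/6 = 30/6 = 5; σ²_Task 1 = ((7−3)/6)² = 0.444
te_Task 2 = (3 + 4·6 + 9)/6 = 36/6 = 6; σ²_Task 2 = ((9−3)/6)² = 1.000
te_Task 3 = (3 + 4·4 + 11)/6 = 30/6 = 5; σ²_Task 3 = ((11−3)/6)² = 1.778
te_Task 4 = (2 + 4·8 + 20)/6 = 54/6 = 9; σ²_Task 4 = ((20−2)/6)² = 9.000
te_Task 5 = (11 + 4·13 + 27)/6 = 90/6 = 15; σ²_Task 5 = ((27−11)/6)² = 7.111
te_Task 6 = (10 + 4·11 + 12)/6 = 66/6 = 11; σ²_Task 6 = ((12−10)/6)² = 0.111

Forward pass:
ES_Task 1 = 0; EF_Task 1 = 5
ES_Task 2 = 0; EF_Task 2 = 6
ES_Task 3 = 6; EF_Task 3 = 6+5 = 11
ES_Task 4 = 6; EF_Task 4 = 6+9 = 15
ES_Task 5 = 6; EF_Task 5 = 6+15 = 21
ES_Task 6 = max(EF_Task 1=5, EF_Task 3=11, EF_Task 4=15, EF_Task 5=21) = 21; EF_Task 6 = 21+11 = 32
Expected project duration μ = 32 days. Critical path: Task 2 → Task 5 → Task 6.

Variances on critical path: σ²_Task 2=1.000, σ²_Task 5=7.111, σ²_Task 6=0.111.
Largest is σ²_Task 5 = 7.111.

Task 5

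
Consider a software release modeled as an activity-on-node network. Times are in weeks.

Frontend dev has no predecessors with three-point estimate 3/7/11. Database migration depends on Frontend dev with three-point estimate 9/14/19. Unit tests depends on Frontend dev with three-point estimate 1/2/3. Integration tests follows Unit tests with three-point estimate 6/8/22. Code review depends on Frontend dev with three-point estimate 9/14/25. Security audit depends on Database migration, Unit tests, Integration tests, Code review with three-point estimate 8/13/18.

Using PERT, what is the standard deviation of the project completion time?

3.42 weeks

te_Frontend dev = (3 + 4·7 + 11)/6 = 42/6 = 7; σ²_Frontend dev = ((11−3)/6)² = 1.778
te_Database migration = (9 + 4·14 + 19)/6 = 84/6 = 14; σ²_Database migration = ((19−9)/6)² = 2.778
te_Unit tests = (1 + 4·2 + 3)/6 = 12/6 = 2; σ²_Unit tests = ((3−1)/6)² = 0.111
te_Integration tests = (6 + 4·8 + 22)/6 = 60/6 = 10; σ²_Integration tests = ((22−6)/6)² = 7.111
te_Code review = (9 + 4·14 + 25)/6 = 90/6 = 15; σ²_Code review = ((25−9)/6)² = 7.111
te_Security audit = (8 + 4·13 + 18)/6 = 78/6 = 13; σ²_Security audit = ((18−8)/6)² = 2.778

Forward pass:
ES_Frontend dev = 0; EF_Frontend dev = 7
ES_Database migration = 7; EF_Database migration = 7+14 = 21
ES_Unit tests = 7; EF_Unit tests = 7+2 = 9
ES_Integration tests = 9; EF_Integration tests = 9+10 = 19
ES_Code review = 7; EF_Code review = 7+15 = 22
ES_Security audit = max(EF_Database migration=21, EF_Unit tests=9, EF_Integration tests=19, EF_Code review=22) = 22; EF_Security audit = 22+13 = 35
Expected project duration μ = 35 weeks. Critical path: Frontend dev → Code review → Security audit.

Variance along critical path = 1.778 + 7.111 + 2.778 = 11.667
σ = √11.667 = 3.416 weeks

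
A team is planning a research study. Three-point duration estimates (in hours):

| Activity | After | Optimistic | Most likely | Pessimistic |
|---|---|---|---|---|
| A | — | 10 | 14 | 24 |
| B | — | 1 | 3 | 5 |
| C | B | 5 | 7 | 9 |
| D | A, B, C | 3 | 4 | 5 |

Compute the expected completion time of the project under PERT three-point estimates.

19 hours

te_A = (10 + 4·14 + 24)/6 = 90/6 = 15
te_B = (1 + 4·3 + 5)/6 = 18/6 = 3
te_C = (5 + 4·7 + 9)/6 = 42/6 = 7
te_D = (3 + 4·4 + 5)/6 = 24/6 = 4

Forward pass:
ES_A = 0; EF_A = 15
ES_B = 0; EF_B = 3
ES_C = 3; EF_C = 3+7 = 10
ES_D = max(EF_A=15, EF_B=3, EF_C=10) = 15; EF_D = 15+4 = 19
Expected project duration μ = 19 hours. Critical path: A → D.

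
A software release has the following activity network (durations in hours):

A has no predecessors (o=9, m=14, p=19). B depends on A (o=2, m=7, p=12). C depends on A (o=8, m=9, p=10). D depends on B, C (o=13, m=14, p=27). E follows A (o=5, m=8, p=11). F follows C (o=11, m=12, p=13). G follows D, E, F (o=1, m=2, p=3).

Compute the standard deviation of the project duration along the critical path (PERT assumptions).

te_A = (9 + 4·14 + 19)/6 = 84/6 = 14; σ²_A = ((19−9)/6)² = 2.778
te_B = (2 + 4·7 + 12)/6 = 42/6 = 7; σ²_B = ((12−2)/6)² = 2.778
te_C = (8 + 4·9 + 10)/6 = 54/6 = 9; σ²_C = ((10−8)/6)² = 0.111
te_D = (13 + 4·14 + 27)/6 = 96/6 = 16; σ²_D = ((27−13)/6)² = 5.444
te_E = (5 + 4·8 + 11)/6 = 48/6 = 8; σ²_E = ((11−5)/6)² = 1.000
te_F = (11 + 4·12 + 13)/6 = 72/6 = 12; σ²_F = ((13−11)/6)² = 0.111
te_G = (1 + 4·2 + 3)/6 = 12/6 = 2; σ²_G = ((3−1)/6)² = 0.111

Forward pass:
ES_A = 0; EF_A = 14
ES_B = 14; EF_B = 14+7 = 21
ES_C = 14; EF_C = 14+9 = 23
ES_D = max(EF_B=21, EF_C=23) = 23; EF_D = 23+16 = 39
ES_E = 14; EF_E = 14+8 = 22
ES_F = 23; EF_F = 23+12 = 35
ES_G = max(EF_D=39, EF_E=22, EF_F=35) = 39; EF_G = 39+2 = 41
Expected project duration μ = 41 hours. Critical path: A → C → D → G.

Variance along critical path = 2.778 + 0.111 + 5.444 + 0.111 = 8.444
σ = √8.444 = 2.906 hours

2.91 hours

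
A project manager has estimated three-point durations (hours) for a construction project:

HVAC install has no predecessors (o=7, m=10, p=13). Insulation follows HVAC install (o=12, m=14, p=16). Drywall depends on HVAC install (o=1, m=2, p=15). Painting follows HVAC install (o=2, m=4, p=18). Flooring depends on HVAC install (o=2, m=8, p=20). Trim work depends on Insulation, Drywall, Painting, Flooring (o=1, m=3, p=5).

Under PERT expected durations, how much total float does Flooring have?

5 hours

te_HVAC install = (7 + 4·10 + 13)/6 = 60/6 = 10
te_Insulation = (12 + 4·14 + 16)/6 = 84/6 = 14
te_Drywall = (1 + 4·2 + 15)/6 = 24/6 = 4
te_Painting = (2 + 4·4 + 18)/6 = 36/6 = 6
te_Flooring = (2 + 4·8 + 20)/6 = 54/6 = 9
te_Trim work = (1 + 4·3 + 5)/6 = 18/6 = 3

Forward pass:
ES_HVAC install = 0; EF_HVAC install = 10
ES_Insulation = 10; EF_Insulation = 10+14 = 24
ES_Drywall = 10; EF_Drywall = 10+4 = 14
ES_Painting = 10; EF_Painting = 10+6 = 16
ES_Flooring = 10; EF_Flooring = 10+9 = 19
ES_Trim work = max(EF_Insulation=24, EF_Drywall=14, EF_Painting=16, EF_Flooring=19) = 24; EF_Trim work = 24+3 = 27
Expected project duration μ = 27 hours. Critical path: HVAC install → Insulation → Trim work.

Backward pass:
LF_Trim work = 27; LS_Trim work = 27−3 = 24
LF_Flooring = LS_Trim work = 24; LS_Flooring = 24−9 = 15
LF_Painting = LS_Trim work = 24; LS_Painting = 24−6 = 18
LF_Drywall = LS_Trim work = 24; LS_Drywall = 24−4 = 20
LF_Insulation = LS_Trim work = 24; LS_Insulation = 24−14 = 10
LF_HVAC install = min(LS_Insulation=10, LS_Drywall=20, LS_Painting=18, LS_Flooring=15) = 10; LS_HVAC install = 10−10 = 0
Slack_Flooring = LS_Flooring − ES_Flooring = 15 − 10 = 5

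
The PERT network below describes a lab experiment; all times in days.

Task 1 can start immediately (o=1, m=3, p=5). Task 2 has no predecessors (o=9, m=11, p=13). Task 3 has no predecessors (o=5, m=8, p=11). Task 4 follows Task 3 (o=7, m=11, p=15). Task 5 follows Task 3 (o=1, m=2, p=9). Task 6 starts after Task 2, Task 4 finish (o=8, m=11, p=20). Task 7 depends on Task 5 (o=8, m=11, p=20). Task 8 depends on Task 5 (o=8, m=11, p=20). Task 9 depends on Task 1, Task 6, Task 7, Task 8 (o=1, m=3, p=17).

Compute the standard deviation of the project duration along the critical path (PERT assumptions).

te_Task 1 = (1 + 4·3 + 5)/6 = 18/6 = 3; σ²_Task 1 = ((5−1)/6)² = 0.444
te_Task 2 = (9 + 4·11 + 13)/6 = 66/6 = 11; σ²_Task 2 = ((13−9)/6)² = 0.444
te_Task 3 = (5 + 4·8 + 11)/6 = 48/6 = 8; σ²_Task 3 = ((11−5)/6)² = 1.000
te_Task 4 = (7 + 4·11 + 15)/6 = 66/6 = 11; σ²_Task 4 = ((15−7)/6)² = 1.778
te_Task 5 = (1 + 4·2 + 9)/6 = 18/6 = 3; σ²_Task 5 = ((9−1)/6)² = 1.778
te_Task 6 = (8 + 4·11 + 20)/6 = 72/6 = 12; σ²_Task 6 = ((20−8)/6)² = 4.000
te_Task 7 = (8 + 4·11 + 20)/6 = 72/6 = 12; σ²_Task 7 = ((20−8)/6)² = 4.000
te_Task 8 = (8 + 4·11 + 20)/6 = 72/6 = 12; σ²_Task 8 = ((20−8)/6)² = 4.000
te_Task 9 = (1 + 4·3 + 17)/6 = 30/6 = 5; σ²_Task 9 = ((17−1)/6)² = 7.111

Forward pass:
ES_Task 1 = 0; EF_Task 1 = 3
ES_Task 2 = 0; EF_Task 2 = 11
ES_Task 3 = 0; EF_Task 3 = 8
ES_Task 4 = 8; EF_Task 4 = 8+11 = 19
ES_Task 5 = 8; EF_Task 5 = 8+3 = 11
ES_Task 6 = max(EF_Task 2=11, EF_Task 4=19) = 19; EF_Task 6 = 19+12 = 31
ES_Task 7 = 11; EF_Task 7 = 11+12 = 23
ES_Task 8 = 11; EF_Task 8 = 11+12 = 23
ES_Task 9 = max(EF_Task 1=3, EF_Task 6=31, EF_Task 7=23, EF_Task 8=23) = 31; EF_Task 9 = 31+5 = 36
Expected project duration μ = 36 days. Critical path: Task 3 → Task 4 → Task 6 → Task 9.

Variance along critical path = 1.000 + 1.778 + 4.000 + 7.111 = 13.889
σ = √13.889 = 3.727 days

3.73 days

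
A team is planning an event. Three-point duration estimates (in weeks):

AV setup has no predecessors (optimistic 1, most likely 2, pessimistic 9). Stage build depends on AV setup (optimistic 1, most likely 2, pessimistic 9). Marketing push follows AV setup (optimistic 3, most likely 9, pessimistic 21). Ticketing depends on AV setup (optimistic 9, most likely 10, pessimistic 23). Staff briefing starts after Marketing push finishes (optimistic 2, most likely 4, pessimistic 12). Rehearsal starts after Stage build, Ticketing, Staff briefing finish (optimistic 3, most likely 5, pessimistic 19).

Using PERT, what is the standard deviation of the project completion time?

te_AV setup = (1 + 4·2 + 9)/6 = 18/6 = 3; σ²_AV setup = ((9−1)/6)² = 1.778
te_Stage build = (1 + 4·2 + 9)/6 = 18/6 = 3; σ²_Stage build = ((9−1)/6)² = 1.778
te_Marketing push = (3 + 4·9 + 21)/6 = 60/6 = 10; σ²_Marketing push = ((21−3)/6)² = 9.000
te_Ticketing = (9 + 4·10 + 23)/6 = 72/6 = 12; σ²_Ticketing = ((23−9)/6)² = 5.444
te_Staff briefing = (2 + 4·4 + 12)/6 = 30/6 = 5; σ²_Staff briefing = ((12−2)/6)² = 2.778
te_Rehearsal = (3 + 4·5 + 19)/6 = 42/6 = 7; σ²_Rehearsal = ((19−3)/6)² = 7.111

Forward pass:
ES_AV setup = 0; EF_AV setup = 3
ES_Stage build = 3; EF_Stage build = 3+3 = 6
ES_Marketing push = 3; EF_Marketing push = 3+10 = 13
ES_Ticketing = 3; EF_Ticketing = 3+12 = 15
ES_Staff briefing = 13; EF_Staff briefing = 13+5 = 18
ES_Rehearsal = max(EF_Stage build=6, EF_Ticketing=15, EF_Staff briefing=18) = 18; EF_Rehearsal = 18+7 = 25
Expected project duration μ = 25 weeks. Critical path: AV setup → Marketing push → Staff briefing → Rehearsal.

Variance along critical path = 1.778 + 9.000 + 2.778 + 7.111 = 20.667
σ = √20.667 = 4.546 weeks

4.55 weeks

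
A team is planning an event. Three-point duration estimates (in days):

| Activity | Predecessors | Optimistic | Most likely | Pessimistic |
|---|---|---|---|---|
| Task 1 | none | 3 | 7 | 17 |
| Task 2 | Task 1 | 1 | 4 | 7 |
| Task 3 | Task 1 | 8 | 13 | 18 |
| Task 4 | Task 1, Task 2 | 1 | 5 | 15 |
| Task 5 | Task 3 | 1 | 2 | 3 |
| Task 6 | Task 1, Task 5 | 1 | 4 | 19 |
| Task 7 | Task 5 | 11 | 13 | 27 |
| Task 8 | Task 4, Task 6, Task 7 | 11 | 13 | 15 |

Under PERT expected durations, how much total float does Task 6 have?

te_Task 1 = (3 + 4·7 + 17)/6 = 48/6 = 8
te_Task 2 = (1 + 4·4 + 7)/6 = 24/6 = 4
te_Task 3 = (8 + 4·13 + 18)/6 = 78/6 = 13
te_Task 4 = (1 + 4·5 + 15)/6 = 36/6 = 6
te_Task 5 = (1 + 4·2 + 3)/6 = 12/6 = 2
te_Task 6 = (1 + 4·4 + 19)/6 = 36/6 = 6
te_Task 7 = (11 + 4·13 + 27)/6 = 90/6 = 15
te_Task 8 = (11 + 4·13 + 15)/6 = 78/6 = 13

Forward pass:
ES_Task 1 = 0; EF_Task 1 = 8
ES_Task 2 = 8; EF_Task 2 = 8+4 = 12
ES_Task 3 = 8; EF_Task 3 = 8+13 = 21
ES_Task 4 = max(EF_Task 1=8, EF_Task 2=12) = 12; EF_Task 4 = 12+6 = 18
ES_Task 5 = 21; EF_Task 5 = 21+2 = 23
ES_Task 6 = max(EF_Task 1=8, EF_Task 5=23) = 23; EF_Task 6 = 23+6 = 29
ES_Task 7 = 23; EF_Task 7 = 23+15 = 38
ES_Task 8 = max(EF_Task 4=18, EF_Task 6=29, EF_Task 7=38) = 38; EF_Task 8 = 38+13 = 51
Expected project duration μ = 51 days. Critical path: Task 1 → Task 3 → Task 5 → Task 7 → Task 8.

Backward pass:
LF_Task 8 = 51; LS_Task 8 = 51−13 = 38
LF_Task 7 = LS_Task 8 = 38; LS_Task 7 = 38−15 = 23
LF_Task 6 = LS_Task 8 = 38; LS_Task 6 = 38−6 = 32
LF_Task 5 = min(LS_Task 6=32, LS_Task 7=23) = 23; LS_Task 5 = 23−2 = 21
LF_Task 4 = LS_Task 8 = 38; LS_Task 4 = 38−6 = 32
LF_Task 3 = LS_Task 5 = 21; LS_Task 3 = 21−13 = 8
LF_Task 2 = LS_Task 4 = 32; LS_Task 2 = 32−4 = 28
LF_Task 1 = min(LS_Task 2=28, LS_Task 3=8, LS_Task 4=32, LS_Task 6=32) = 8; LS_Task 1 = 8−8 = 0
Slack_Task 6 = LS_Task 6 − ES_Task 6 = 32 − 23 = 9

9 days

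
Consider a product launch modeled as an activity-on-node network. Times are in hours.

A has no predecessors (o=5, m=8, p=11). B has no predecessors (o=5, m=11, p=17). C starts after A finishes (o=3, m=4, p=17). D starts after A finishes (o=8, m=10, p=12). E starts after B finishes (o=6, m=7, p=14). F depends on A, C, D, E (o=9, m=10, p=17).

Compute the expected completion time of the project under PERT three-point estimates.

30 hours

te_A = (5 + 4·8 + 11)/6 = 48/6 = 8
te_B = (5 + 4·11 + 17)/6 = 66/6 = 11
te_C = (3 + 4·4 + 17)/6 = 36/6 = 6
te_D = (8 + 4·10 + 12)/6 = 60/6 = 10
te_E = (6 + 4·7 + 14)/6 = 48/6 = 8
te_F = (9 + 4·10 + 17)/6 = 66/6 = 11

Forward pass:
ES_A = 0; EF_A = 8
ES_B = 0; EF_B = 11
ES_C = 8; EF_C = 8+6 = 14
ES_D = 8; EF_D = 8+10 = 18
ES_E = 11; EF_E = 11+8 = 19
ES_F = max(EF_A=8, EF_C=14, EF_D=18, EF_E=19) = 19; EF_F = 19+11 = 30
Expected project duration μ = 30 hours. Critical path: B → E → F.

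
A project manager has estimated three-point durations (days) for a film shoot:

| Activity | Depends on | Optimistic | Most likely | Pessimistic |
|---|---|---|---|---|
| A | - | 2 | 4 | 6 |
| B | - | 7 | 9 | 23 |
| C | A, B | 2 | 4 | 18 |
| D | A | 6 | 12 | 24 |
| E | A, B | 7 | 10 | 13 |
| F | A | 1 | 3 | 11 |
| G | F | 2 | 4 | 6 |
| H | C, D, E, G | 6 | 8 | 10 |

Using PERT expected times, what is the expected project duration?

te_A = (2 + 4·4 + 6)/6 = 24/6 = 4
te_B = (7 + 4·9 + 23)/6 = 66/6 = 11
te_C = (2 + 4·4 + 18)/6 = 36/6 = 6
te_D = (6 + 4·12 + 24)/6 = 78/6 = 13
te_E = (7 + 4·10 + 13)/6 = 60/6 = 10
te_F = (1 + 4·3 + 11)/6 = 24/6 = 4
te_G = (2 + 4·4 + 6)/6 = 24/6 = 4
te_H = (6 + 4·8 + 10)/6 = 48/6 = 8

Forward pass:
ES_A = 0; EF_A = 4
ES_B = 0; EF_B = 11
ES_C = max(EF_A=4, EF_B=11) = 11; EF_C = 11+6 = 17
ES_D = 4; EF_D = 4+13 = 17
ES_E = max(EF_A=4, EF_B=11) = 11; EF_E = 11+10 = 21
ES_F = 4; EF_F = 4+4 = 8
ES_G = 8; EF_G = 8+4 = 12
ES_H = max(EF_C=17, EF_D=17, EF_E=21, EF_G=12) = 21; EF_H = 21+8 = 29
Expected project duration μ = 29 days. Critical path: B → E → H.

29 days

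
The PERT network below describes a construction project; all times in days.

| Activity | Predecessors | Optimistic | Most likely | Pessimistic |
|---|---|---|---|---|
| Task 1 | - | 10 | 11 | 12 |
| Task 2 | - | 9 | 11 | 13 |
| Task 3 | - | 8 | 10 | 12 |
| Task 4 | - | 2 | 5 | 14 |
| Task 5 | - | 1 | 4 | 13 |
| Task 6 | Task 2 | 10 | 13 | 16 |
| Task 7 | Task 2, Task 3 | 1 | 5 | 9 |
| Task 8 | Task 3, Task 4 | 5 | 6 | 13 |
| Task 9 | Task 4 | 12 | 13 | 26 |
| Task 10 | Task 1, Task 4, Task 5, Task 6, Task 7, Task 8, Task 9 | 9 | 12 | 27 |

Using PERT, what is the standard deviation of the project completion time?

te_Task 1 = (10 + 4·11 + 12)/6 = 66/6 = 11; σ²_Task 1 = ((12−10)/6)² = 0.111
te_Task 2 = (9 + 4·11 + 13)/6 = 66/6 = 11; σ²_Task 2 = ((13−9)/6)² = 0.444
te_Task 3 = (8 + 4·10 + 12)/6 = 60/6 = 10; σ²_Task 3 = ((12−8)/6)² = 0.444
te_Task 4 = (2 + 4·5 + 14)/6 = 36/6 = 6; σ²_Task 4 = ((14−2)/6)² = 4.000
te_Task 5 = (1 + 4·4 + 13)/6 = 30/6 = 5; σ²_Task 5 = ((13−1)/6)² = 4.000
te_Task 6 = (10 + 4·13 + 16)/6 = 78/6 = 13; σ²_Task 6 = ((16−10)/6)² = 1.000
te_Task 7 = (1 + 4·5 + 9)/6 = 30/6 = 5; σ²_Task 7 = ((9−1)/6)² = 1.778
te_Task 8 = (5 + 4·6 + 13)/6 = 42/6 = 7; σ²_Task 8 = ((13−5)/6)² = 1.778
te_Task 9 = (12 + 4·13 + 26)/6 = 90/6 = 15; σ²_Task 9 = ((26−12)/6)² = 5.444
te_Task 10 = (9 + 4·12 + 27)/6 = 84/6 = 14; σ²_Task 10 = ((27−9)/6)² = 9.000

Forward pass:
ES_Task 1 = 0; EF_Task 1 = 11
ES_Task 2 = 0; EF_Task 2 = 11
ES_Task 3 = 0; EF_Task 3 = 10
ES_Task 4 = 0; EF_Task 4 = 6
ES_Task 5 = 0; EF_Task 5 = 5
ES_Task 6 = 11; EF_Task 6 = 11+13 = 24
ES_Task 7 = max(EF_Task 2=11, EF_Task 3=10) = 11; EF_Task 7 = 11+5 = 16
ES_Task 8 = max(EF_Task 3=10, EF_Task 4=6) = 10; EF_Task 8 = 10+7 = 17
ES_Task 9 = 6; EF_Task 9 = 6+15 = 21
ES_Task 10 = max(EF_Task 1=11, EF_Task 4=6, EF_Task 5=5, EF_Task 6=24, EF_Task 7=16, EF_Task 8=17, EF_Task 9=21) = 24; EF_Task 10 = 24+14 = 38
Expected project duration μ = 38 days. Critical path: Task 2 → Task 6 → Task 10.

Variance along critical path = 0.444 + 1.000 + 9.000 = 10.444
σ = √10.444 = 3.232 days

3.23 days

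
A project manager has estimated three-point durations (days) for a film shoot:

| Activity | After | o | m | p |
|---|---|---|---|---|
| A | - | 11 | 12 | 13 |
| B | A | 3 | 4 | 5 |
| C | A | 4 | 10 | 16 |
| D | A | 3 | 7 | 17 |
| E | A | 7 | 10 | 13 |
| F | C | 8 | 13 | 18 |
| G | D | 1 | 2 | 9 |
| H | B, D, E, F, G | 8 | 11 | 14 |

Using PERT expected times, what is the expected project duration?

te_A = (11 + 4·12 + 13)/6 = 72/6 = 12
te_B = (3 + 4·4 + 5)/6 = 24/6 = 4
te_C = (4 + 4·10 + 16)/6 = 60/6 = 10
te_D = (3 + 4·7 + 17)/6 = 48/6 = 8
te_E = (7 + 4·10 + 13)/6 = 60/6 = 10
te_F = (8 + 4·13 + 18)/6 = 78/6 = 13
te_G = (1 + 4·2 + 9)/6 = 18/6 = 3
te_H = (8 + 4·11 + 14)/6 = 66/6 = 11

Forward pass:
ES_A = 0; EF_A = 12
ES_B = 12; EF_B = 12+4 = 16
ES_C = 12; EF_C = 12+10 = 22
ES_D = 12; EF_D = 12+8 = 20
ES_E = 12; EF_E = 12+10 = 22
ES_F = 22; EF_F = 22+13 = 35
ES_G = 20; EF_G = 20+3 = 23
ES_H = max(EF_B=16, EF_D=20, EF_E=22, EF_F=35, EF_G=23) = 35; EF_H = 35+11 = 46
Expected project duration μ = 46 days. Critical path: A → C → F → H.

46 days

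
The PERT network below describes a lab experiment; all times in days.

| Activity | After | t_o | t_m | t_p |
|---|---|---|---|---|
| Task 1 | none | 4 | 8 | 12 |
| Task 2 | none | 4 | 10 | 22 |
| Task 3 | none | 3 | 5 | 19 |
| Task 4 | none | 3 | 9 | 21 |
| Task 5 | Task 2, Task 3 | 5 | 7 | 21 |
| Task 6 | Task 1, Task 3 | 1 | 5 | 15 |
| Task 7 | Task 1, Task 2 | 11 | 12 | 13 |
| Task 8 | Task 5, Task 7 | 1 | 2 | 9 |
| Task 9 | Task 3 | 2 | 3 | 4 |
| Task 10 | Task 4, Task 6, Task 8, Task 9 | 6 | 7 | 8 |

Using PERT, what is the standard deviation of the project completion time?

te_Task 1 = (4 + 4·8 + 12)/6 = 48/6 = 8; σ²_Task 1 = ((12−4)/6)² = 1.778
te_Task 2 = (4 + 4·10 + 22)/6 = 66/6 = 11; σ²_Task 2 = ((22−4)/6)² = 9.000
te_Task 3 = (3 + 4·5 + 19)/6 = 42/6 = 7; σ²_Task 3 = ((19−3)/6)² = 7.111
te_Task 4 = (3 + 4·9 + 21)/6 = 60/6 = 10; σ²_Task 4 = ((21−3)/6)² = 9.000
te_Task 5 = (5 + 4·7 + 21)/6 = 54/6 = 9; σ²_Task 5 = ((21−5)/6)² = 7.111
te_Task 6 = (1 + 4·5 + 15)/6 = 36/6 = 6; σ²_Task 6 = ((15−1)/6)² = 5.444
te_Task 7 = (11 + 4·12 + 13)/6 = 72/6 = 12; σ²_Task 7 = ((13−11)/6)² = 0.111
te_Task 8 = (1 + 4·2 + 9)/6 = 18/6 = 3; σ²_Task 8 = ((9−1)/6)² = 1.778
te_Task 9 = (2 + 4·3 + 4)/6 = 18/6 = 3; σ²_Task 9 = ((4−2)/6)² = 0.111
te_Task 10 = (6 + 4·7 + 8)/6 = 42/6 = 7; σ²_Task 10 = ((8−6)/6)² = 0.111

Forward pass:
ES_Task 1 = 0; EF_Task 1 = 8
ES_Task 2 = 0; EF_Task 2 = 11
ES_Task 3 = 0; EF_Task 3 = 7
ES_Task 4 = 0; EF_Task 4 = 10
ES_Task 5 = max(EF_Task 2=11, EF_Task 3=7) = 11; EF_Task 5 = 11+9 = 20
ES_Task 6 = max(EF_Task 1=8, EF_Task 3=7) = 8; EF_Task 6 = 8+6 = 14
ES_Task 7 = max(EF_Task 1=8, EF_Task 2=11) = 11; EF_Task 7 = 11+12 = 23
ES_Task 8 = max(EF_Task 5=20, EF_Task 7=23) = 23; EF_Task 8 = 23+3 = 26
ES_Task 9 = 7; EF_Task 9 = 7+3 = 10
ES_Task 10 = max(EF_Task 4=10, EF_Task 6=14, EF_Task 8=26, EF_Task 9=10) = 26; EF_Task 10 = 26+7 = 33
Expected project duration μ = 33 days. Critical path: Task 2 → Task 7 → Task 8 → Task 10.

Variance along critical path = 9.000 + 0.111 + 1.778 + 0.111 = 11.000
σ = √11.000 = 3.317 days

3.32 days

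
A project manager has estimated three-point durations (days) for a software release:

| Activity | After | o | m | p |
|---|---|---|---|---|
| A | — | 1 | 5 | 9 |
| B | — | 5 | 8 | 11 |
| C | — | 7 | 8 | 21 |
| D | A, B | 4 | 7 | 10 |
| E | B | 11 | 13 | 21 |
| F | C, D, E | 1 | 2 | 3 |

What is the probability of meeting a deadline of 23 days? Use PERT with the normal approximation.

0.306

te_A = (1 + 4·5 + 9)/6 = 30/6 = 5; σ²_A = ((9−1)/6)² = 1.778
te_B = (5 + 4·8 + 11)/6 = 48/6 = 8; σ²_B = ((11−5)/6)² = 1.000
te_C = (7 + 4·8 + 21)/6 = 60/6 = 10; σ²_C = ((21−7)/6)² = 5.444
te_D = (4 + 4·7 + 10)/6 = 42/6 = 7; σ²_D = ((10−4)/6)² = 1.000
te_E = (11 + 4·13 + 21)/6 = 84/6 = 14; σ²_E = ((21−11)/6)² = 2.778
te_F = (1 + 4·2 + 3)/6 = 12/6 = 2; σ²_F = ((3−1)/6)² = 0.111

Forward pass:
ES_A = 0; EF_A = 5
ES_B = 0; EF_B = 8
ES_C = 0; EF_C = 10
ES_D = max(EF_A=5, EF_B=8) = 8; EF_D = 8+7 = 15
ES_E = 8; EF_E = 8+14 = 22
ES_F = max(EF_C=10, EF_D=15, EF_E=22) = 22; EF_F = 22+2 = 24
Expected project duration μ = 24 days. Critical path: B → E → F.

Variance along critical path = 1.000 + 2.778 + 0.111 = 3.889; σ = √3.889 = 1.972 days.
Z = (23 − 24) / 1.972 = -0.507
P(T ≤ 23) = Φ(-0.507) ≈ 0.306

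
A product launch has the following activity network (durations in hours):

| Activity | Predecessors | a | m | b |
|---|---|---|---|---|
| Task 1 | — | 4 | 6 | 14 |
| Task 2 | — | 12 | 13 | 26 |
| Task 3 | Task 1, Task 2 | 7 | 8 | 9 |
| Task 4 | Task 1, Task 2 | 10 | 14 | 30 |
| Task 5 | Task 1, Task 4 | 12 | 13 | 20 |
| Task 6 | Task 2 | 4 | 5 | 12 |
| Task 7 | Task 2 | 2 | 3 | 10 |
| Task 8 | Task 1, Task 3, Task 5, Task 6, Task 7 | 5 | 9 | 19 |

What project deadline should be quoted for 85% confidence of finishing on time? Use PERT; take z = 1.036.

60.1 hours

te_Task 1 = (4 + 4·6 + 14)/6 = 42/6 = 7; σ²_Task 1 = ((14−4)/6)² = 2.778
te_Task 2 = (12 + 4·13 + 26)/6 = 90/6 = 15; σ²_Task 2 = ((26−12)/6)² = 5.444
te_Task 3 = (7 + 4·8 + 9)/6 = 48/6 = 8; σ²_Task 3 = ((9−7)/6)² = 0.111
te_Task 4 = (10 + 4·14 + 30)/6 = 96/6 = 16; σ²_Task 4 = ((30−10)/6)² = 11.111
te_Task 5 = (12 + 4·13 + 20)/6 = 84/6 = 14; σ²_Task 5 = ((20−12)/6)² = 1.778
te_Task 6 = (4 + 4·5 + 12)/6 = 36/6 = 6; σ²_Task 6 = ((12−4)/6)² = 1.778
te_Task 7 = (2 + 4·3 + 10)/6 = 24/6 = 4; σ²_Task 7 = ((10−2)/6)² = 1.778
te_Task 8 = (5 + 4·9 + 19)/6 = 60/6 = 10; σ²_Task 8 = ((19−5)/6)² = 5.444

Forward pass:
ES_Task 1 = 0; EF_Task 1 = 7
ES_Task 2 = 0; EF_Task 2 = 15
ES_Task 3 = max(EF_Task 1=7, EF_Task 2=15) = 15; EF_Task 3 = 15+8 = 23
ES_Task 4 = max(EF_Task 1=7, EF_Task 2=15) = 15; EF_Task 4 = 15+16 = 31
ES_Task 5 = max(EF_Task 1=7, EF_Task 4=31) = 31; EF_Task 5 = 31+14 = 45
ES_Task 6 = 15; EF_Task 6 = 15+6 = 21
ES_Task 7 = 15; EF_Task 7 = 15+4 = 19
ES_Task 8 = max(EF_Task 1=7, EF_Task 3=23, EF_Task 5=45, EF_Task 6=21, EF_Task 7=19) = 45; EF_Task 8 = 45+10 = 55
Expected project duration μ = 55 hours. Critical path: Task 2 → Task 4 → Task 5 → Task 8.

Variance along critical path = 5.444 + 11.111 + 1.778 + 5.444 = 23.778; σ = 4.876 hours.
D = μ + z·σ = 55 + 1.036·4.876 = 60.1 hours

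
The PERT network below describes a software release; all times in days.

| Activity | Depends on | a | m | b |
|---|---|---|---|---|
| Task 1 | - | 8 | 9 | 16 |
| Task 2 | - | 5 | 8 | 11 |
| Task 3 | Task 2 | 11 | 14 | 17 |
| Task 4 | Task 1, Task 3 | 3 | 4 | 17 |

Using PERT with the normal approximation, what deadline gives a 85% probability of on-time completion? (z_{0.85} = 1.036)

te_Task 1 = (8 + 4·9 + 16)/6 = 60/6 = 10; σ²_Task 1 = ((16−8)/6)² = 1.778
te_Task 2 = (5 + 4·8 + 11)/6 = 48/6 = 8; σ²_Task 2 = ((11−5)/6)² = 1.000
te_Task 3 = (11 + 4·14 + 17)/6 = 84/6 = 14; σ²_Task 3 = ((17−11)/6)² = 1.000
te_Task 4 = (3 + 4·4 + 17)/6 = 36/6 = 6; σ²_Task 4 = ((17−3)/6)² = 5.444

Forward pass:
ES_Task 1 = 0; EF_Task 1 = 10
ES_Task 2 = 0; EF_Task 2 = 8
ES_Task 3 = 8; EF_Task 3 = 8+14 = 22
ES_Task 4 = max(EF_Task 1=10, EF_Task 3=22) = 22; EF_Task 4 = 22+6 = 28
Expected project duration μ = 28 days. Critical path: Task 2 → Task 3 → Task 4.

Variance along critical path = 1.000 + 1.000 + 5.444 = 7.444; σ = 2.728 days.
D = μ + z·σ = 28 + 1.036·2.728 = 30.8 days

30.8 days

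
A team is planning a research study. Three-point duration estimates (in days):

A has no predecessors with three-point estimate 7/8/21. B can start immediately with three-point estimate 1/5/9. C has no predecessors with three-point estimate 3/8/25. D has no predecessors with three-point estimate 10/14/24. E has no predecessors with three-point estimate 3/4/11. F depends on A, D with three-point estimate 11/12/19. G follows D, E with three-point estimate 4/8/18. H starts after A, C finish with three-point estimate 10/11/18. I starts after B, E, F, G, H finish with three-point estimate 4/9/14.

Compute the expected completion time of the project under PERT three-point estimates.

37 days

te_A = (7 + 4·8 + 21)/6 = 60/6 = 10
te_B = (1 + 4·5 + 9)/6 = 30/6 = 5
te_C = (3 + 4·8 + 25)/6 = 60/6 = 10
te_D = (10 + 4·14 + 24)/6 = 90/6 = 15
te_E = (3 + 4·4 + 11)/6 = 30/6 = 5
te_F = (11 + 4·12 + 19)/6 = 78/6 = 13
te_G = (4 + 4·8 + 18)/6 = 54/6 = 9
te_H = (10 + 4·11 + 18)/6 = 72/6 = 12
te_I = (4 + 4·9 + 14)/6 = 54/6 = 9

Forward pass:
ES_A = 0; EF_A = 10
ES_B = 0; EF_B = 5
ES_C = 0; EF_C = 10
ES_D = 0; EF_D = 15
ES_E = 0; EF_E = 5
ES_F = max(EF_A=10, EF_D=15) = 15; EF_F = 15+13 = 28
ES_G = max(EF_D=15, EF_E=5) = 15; EF_G = 15+9 = 24
ES_H = max(EF_A=10, EF_C=10) = 10; EF_H = 10+12 = 22
ES_I = max(EF_B=5, EF_E=5, EF_F=28, EF_G=24, EF_H=22) = 28; EF_I = 28+9 = 37
Expected project duration μ = 37 days. Critical path: D → F → I.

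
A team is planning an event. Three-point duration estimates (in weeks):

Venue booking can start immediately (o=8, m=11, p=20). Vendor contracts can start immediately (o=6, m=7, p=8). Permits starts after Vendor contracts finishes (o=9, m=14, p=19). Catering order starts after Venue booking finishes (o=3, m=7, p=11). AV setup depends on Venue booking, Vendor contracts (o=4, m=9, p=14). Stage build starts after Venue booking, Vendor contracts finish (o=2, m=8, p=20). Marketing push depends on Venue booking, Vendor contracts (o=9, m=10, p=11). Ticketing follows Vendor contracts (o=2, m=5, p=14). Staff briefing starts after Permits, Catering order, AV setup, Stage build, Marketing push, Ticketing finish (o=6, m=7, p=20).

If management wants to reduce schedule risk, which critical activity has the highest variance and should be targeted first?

te_Venue booking = (8 + 4·11 + 20)/6 = 72/6 = 12; σ²_Venue booking = ((20−8)/6)² = 4.000
te_Vendor contracts = (6 + 4·7 + 8)/6 = 42/6 = 7; σ²_Vendor contracts = ((8−6)/6)² = 0.111
te_Permits = (9 + 4·14 + 19)/6 = 84/6 = 14; σ²_Permits = ((19−9)/6)² = 2.778
te_Catering order = (3 + 4·7 + 11)/6 = 42/6 = 7; σ²_Catering order = ((11−3)/6)² = 1.778
te_AV setup = (4 + 4·9 + 14)/6 = 54/6 = 9; σ²_AV setup = ((14−4)/6)² = 2.778
te_Stage build = (2 + 4·8 + 20)/6 = 54/6 = 9; σ²_Stage build = ((20−2)/6)² = 9.000
te_Marketing push = (9 + 4·10 + 11)/6 = 60/6 = 10; σ²_Marketing push = ((11−9)/6)² = 0.111
te_Ticketing = (2 + 4·5 + 14)/6 = 36/6 = 6; σ²_Ticketing = ((14−2)/6)² = 4.000
te_Staff briefing = (6 + 4·7 + 20)/6 = 54/6 = 9; σ²_Staff briefing = ((20−6)/6)² = 5.444

Forward pass:
ES_Venue booking = 0; EF_Venue booking = 12
ES_Vendor contracts = 0; EF_Vendor contracts = 7
ES_Permits = 7; EF_Permits = 7+14 = 21
ES_Catering order = 12; EF_Catering order = 12+7 = 19
ES_AV setup = max(EF_Venue booking=12, EF_Vendor contracts=7) = 12; EF_AV setup = 12+9 = 21
ES_Stage build = max(EF_Venue booking=12, EF_Vendor contracts=7) = 12; EF_Stage build = 12+9 = 21
ES_Marketing push = max(EF_Venue booking=12, EF_Vendor contracts=7) = 12; EF_Marketing push = 12+10 = 22
ES_Ticketing = 7; EF_Ticketing = 7+6 = 13
ES_Staff briefing = max(EF_Permits=21, EF_Catering order=19, EF_AV setup=21, EF_Stage build=21, EF_Marketing push=22, EF_Ticketing=13) = 22; EF_Staff briefing = 22+9 = 31
Expected project duration μ = 31 weeks. Critical path: Venue booking → Marketing push → Staff briefing.

Variances on critical path: σ²_Venue booking=4.000, σ²_Marketing push=0.111, σ²_Staff briefing=5.444.
Largest is σ²_Staff briefing = 5.444.

Staff briefing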